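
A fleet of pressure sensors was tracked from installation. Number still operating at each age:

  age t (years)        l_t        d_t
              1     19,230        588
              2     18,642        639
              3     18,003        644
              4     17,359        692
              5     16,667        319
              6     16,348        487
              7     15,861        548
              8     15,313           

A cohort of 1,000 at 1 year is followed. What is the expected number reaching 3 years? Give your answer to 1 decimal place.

The relevant probability is 18,003/19,230 = 0.936193.
Expected number = 1,000 × 0.936193 = 936.2.

936.2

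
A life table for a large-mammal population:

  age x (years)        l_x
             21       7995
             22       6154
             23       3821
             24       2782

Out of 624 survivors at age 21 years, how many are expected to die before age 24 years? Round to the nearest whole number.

407

The relevant probability is 1 − 2782/7995 = 0.652033.
Expected number = 624 × 0.652033 = 407.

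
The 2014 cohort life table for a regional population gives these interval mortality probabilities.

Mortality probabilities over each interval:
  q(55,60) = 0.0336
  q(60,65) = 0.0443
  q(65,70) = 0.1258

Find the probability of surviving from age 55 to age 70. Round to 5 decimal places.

0.80740

Survival from 55 to 70 is the product of surviving each interval: (1 − 0.0336) × (1 − 0.0443) × (1 − 0.1258).
= 0.9664 × 0.9557 × 0.8742 = 0.807401.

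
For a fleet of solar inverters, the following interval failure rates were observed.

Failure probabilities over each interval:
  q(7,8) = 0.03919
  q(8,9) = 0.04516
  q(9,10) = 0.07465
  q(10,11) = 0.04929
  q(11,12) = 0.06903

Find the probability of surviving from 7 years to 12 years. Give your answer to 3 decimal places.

Chaining the interval survival probabilities: (1 − 0.03919) × (1 − 0.04516) × (1 − 0.07465) × (1 − 0.04929) × (1 − 0.06903).
= 0.96081 × 0.95484 × 0.92535 × 0.95071 × 0.93097 = 0.751377.

0.751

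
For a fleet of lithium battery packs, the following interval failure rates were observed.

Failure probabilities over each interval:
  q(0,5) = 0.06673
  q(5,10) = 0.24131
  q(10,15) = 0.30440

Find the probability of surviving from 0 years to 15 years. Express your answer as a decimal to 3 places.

The overall survival probability is (1 − 0.06673) × (1 − 0.24131) × (1 − 0.30440).
= 0.93327 × 0.75869 × 0.69560 = 0.492528.

0.493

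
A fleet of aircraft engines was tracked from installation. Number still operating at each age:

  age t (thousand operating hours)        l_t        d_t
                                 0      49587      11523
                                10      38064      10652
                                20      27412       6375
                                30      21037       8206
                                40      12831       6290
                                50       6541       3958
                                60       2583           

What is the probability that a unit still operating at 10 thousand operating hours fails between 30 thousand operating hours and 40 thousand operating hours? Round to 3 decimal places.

0.216

This is the probability of reaching 30 but not 40, conditional on being operational at 10: (l_30 − l_40) / l_10.
= (21037 − 12831) / 38064 = 8206 / 38064 = 0.215584.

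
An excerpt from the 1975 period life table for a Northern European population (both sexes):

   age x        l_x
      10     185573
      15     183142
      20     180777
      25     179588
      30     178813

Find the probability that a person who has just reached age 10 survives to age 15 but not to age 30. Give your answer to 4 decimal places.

0.0233

We want 5|15q10 = (l_15 − l_30)/l_10.
This is the probability of reaching 15 but not 30, conditional on being alive at 10: (l_15 − l_30) / l_10.
= (183142 − 178813) / 185573 = 4329 / 185573 = 0.023328.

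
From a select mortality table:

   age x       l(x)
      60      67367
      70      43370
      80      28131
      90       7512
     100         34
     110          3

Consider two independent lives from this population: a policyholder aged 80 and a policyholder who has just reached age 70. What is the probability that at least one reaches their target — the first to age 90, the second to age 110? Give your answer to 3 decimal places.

p₁ = l(90)/l(80) = 7512/28131 = 0.267036; p₂ = l(110)/l(70) = 3/43370 = 0.000069.
P(at least one) = 1 − (1−p₁)(1−p₂) = 1 − 0.732964 × 0.999931 = 0.267087.

0.267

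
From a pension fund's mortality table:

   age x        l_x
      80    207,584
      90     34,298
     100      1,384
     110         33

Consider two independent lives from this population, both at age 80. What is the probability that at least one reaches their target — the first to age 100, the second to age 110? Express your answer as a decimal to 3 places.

0.007

p₁ = l_100/l_80 = 1,384/207,584 = 0.006667; p₂ = l_110/l_80 = 33/207,584 = 0.000159.
P(at least one) = 1 − (1−p₁)(1−p₂) = 1 − 0.993333 × 0.999841 = 0.006825.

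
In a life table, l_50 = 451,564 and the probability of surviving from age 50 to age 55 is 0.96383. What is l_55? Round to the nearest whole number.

l_55 = l_50 × p = 451,564 × 0.96383 = 435231.

435231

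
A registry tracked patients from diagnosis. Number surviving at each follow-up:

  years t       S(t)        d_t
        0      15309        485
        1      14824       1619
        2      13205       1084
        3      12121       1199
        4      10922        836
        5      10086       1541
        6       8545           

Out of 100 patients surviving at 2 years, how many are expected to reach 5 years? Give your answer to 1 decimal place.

76.4

The relevant probability is 10086/13205 = 0.763802.
Expected number = 100 × 0.763802 = 76.4.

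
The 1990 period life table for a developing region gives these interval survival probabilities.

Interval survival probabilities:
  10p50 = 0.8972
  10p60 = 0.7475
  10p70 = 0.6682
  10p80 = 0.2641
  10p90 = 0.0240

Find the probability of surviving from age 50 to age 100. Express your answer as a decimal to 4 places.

The overall survival probability is 0.8972 × 0.7475 × 0.6682 × 0.2641 × 0.0240.
= 0.002840.

0.0028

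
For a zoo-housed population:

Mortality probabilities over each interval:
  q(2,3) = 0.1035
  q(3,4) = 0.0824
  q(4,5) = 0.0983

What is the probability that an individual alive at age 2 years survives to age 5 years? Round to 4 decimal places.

Chaining the interval survival probabilities: (1 − 0.1035) × (1 − 0.0824) × (1 − 0.0983).
= 0.8965 × 0.9176 × 0.9017 = 0.741764.

0.7418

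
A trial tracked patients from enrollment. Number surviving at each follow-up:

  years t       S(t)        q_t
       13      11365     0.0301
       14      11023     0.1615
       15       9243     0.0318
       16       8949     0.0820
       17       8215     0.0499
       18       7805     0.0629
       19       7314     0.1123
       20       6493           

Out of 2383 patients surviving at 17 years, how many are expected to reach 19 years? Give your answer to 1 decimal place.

2121.6

The relevant probability is 7314/8215 = 0.890323.
Expected number = 2383 × 0.890323 = 2121.6.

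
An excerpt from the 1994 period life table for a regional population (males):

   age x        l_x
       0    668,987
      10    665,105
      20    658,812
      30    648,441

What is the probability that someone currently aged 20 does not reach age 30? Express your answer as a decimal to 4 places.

P(die before 30 | alive at 20) = 1 − l_30/l_20 = 1 − 648,441/658,812 = (10,371)/658,812 = 0.015742.

0.0157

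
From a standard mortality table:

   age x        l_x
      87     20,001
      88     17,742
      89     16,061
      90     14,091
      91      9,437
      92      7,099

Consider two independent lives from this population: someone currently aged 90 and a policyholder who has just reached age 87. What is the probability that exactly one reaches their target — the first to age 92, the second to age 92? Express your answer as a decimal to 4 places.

0.5011

p₁ = l_92/l_90 = 7,099/14,091 = 0.503797; p₂ = l_92/l_87 = 7,099/20,001 = 0.354932.
P(exactly one) = p₁(1−p₂) + (1−p₁)p₂ = 0.324983 + 0.176118 = 0.501102.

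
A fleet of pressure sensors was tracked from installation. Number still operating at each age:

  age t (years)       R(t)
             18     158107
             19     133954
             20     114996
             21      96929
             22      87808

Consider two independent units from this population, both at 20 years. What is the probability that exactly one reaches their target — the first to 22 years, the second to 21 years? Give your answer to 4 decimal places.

p₁ = R(22)/R(20) = 87808/114996 = 0.763574; p₂ = R(21)/R(20) = 96929/114996 = 0.842890.
P(exactly one) = p₁(1−p₂) + (1−p₁)p₂ = 0.119965 + 0.199281 = 0.319246.

0.3192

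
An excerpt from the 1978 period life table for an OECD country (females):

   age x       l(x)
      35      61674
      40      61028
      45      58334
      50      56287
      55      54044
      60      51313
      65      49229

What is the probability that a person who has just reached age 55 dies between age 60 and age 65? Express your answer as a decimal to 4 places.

0.0386

This is the probability of reaching 60 but not 65, conditional on being alive at 55: (l(60) − l(65)) / l(55).
= (51313 − 49229) / 54044 = 2084 / 54044 = 0.038561.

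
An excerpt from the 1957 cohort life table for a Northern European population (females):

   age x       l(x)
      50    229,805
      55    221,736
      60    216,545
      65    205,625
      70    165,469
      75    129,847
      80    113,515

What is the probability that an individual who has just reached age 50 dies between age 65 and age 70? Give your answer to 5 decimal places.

This is the probability of reaching 65 but not 70, conditional on being alive at 50: (l(65) − l(70)) / l(50).
= (205,625 − 165,469) / 229,805 = 40,156 / 229,805 = 0.174739.

0.17474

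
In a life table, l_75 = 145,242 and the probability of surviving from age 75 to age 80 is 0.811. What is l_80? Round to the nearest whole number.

117791

l_80 = l_75 × p = 145,242 × 0.811 = 117791.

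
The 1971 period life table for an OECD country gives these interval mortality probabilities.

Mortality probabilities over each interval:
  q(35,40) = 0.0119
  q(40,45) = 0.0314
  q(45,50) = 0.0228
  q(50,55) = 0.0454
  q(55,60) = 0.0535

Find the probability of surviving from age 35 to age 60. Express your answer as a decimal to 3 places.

The overall survival probability is (1 − 0.0119) × (1 − 0.0314) × (1 − 0.0228) × (1 − 0.0454) × (1 − 0.0535).
= 0.9881 × 0.9686 × 0.9772 × 0.9546 × 0.9465 = 0.845028.

0.845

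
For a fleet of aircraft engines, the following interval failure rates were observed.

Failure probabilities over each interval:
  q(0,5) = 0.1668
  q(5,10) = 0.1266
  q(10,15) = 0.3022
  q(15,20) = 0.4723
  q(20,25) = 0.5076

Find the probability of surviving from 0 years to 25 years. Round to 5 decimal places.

Survival from 0 to 25 is the product of surviving each interval: (1 − 0.1668) × (1 − 0.1266) × (1 − 0.3022) × (1 − 0.4723) × (1 − 0.5076).
= 0.8332 × 0.8734 × 0.6978 × 0.5277 × 0.4924 = 0.131947.

0.13195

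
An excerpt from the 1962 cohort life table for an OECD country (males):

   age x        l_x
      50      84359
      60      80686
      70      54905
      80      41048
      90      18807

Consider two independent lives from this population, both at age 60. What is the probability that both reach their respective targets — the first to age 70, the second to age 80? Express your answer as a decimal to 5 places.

0.34618

p₁ = l_70/l_60 = 54905/80686 = 0.680477; p₂ = l_80/l_60 = 41048/80686 = 0.508738.
P(both) = p₁ × p₂ = 0.680477 × 0.508738 = 0.346185.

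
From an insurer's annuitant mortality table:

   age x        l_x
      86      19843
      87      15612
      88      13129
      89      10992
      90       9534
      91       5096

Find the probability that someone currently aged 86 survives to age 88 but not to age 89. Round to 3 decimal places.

This is the probability of reaching 88 but not 89, conditional on being alive at 86: (l_88 − l_89) / l_86.
= (13129 − 10992) / 19843 = 2137 / 19843 = 0.107695.

0.108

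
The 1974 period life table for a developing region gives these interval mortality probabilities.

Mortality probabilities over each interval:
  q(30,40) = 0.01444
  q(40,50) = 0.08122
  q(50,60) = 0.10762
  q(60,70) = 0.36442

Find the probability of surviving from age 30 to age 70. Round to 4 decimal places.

Chaining the interval survival probabilities: (1 − 0.01444) × (1 − 0.08122) × (1 − 0.10762) × (1 − 0.36442).
= 0.98556 × 0.91878 × 0.89238 × 0.63558 = 0.513588.

0.5136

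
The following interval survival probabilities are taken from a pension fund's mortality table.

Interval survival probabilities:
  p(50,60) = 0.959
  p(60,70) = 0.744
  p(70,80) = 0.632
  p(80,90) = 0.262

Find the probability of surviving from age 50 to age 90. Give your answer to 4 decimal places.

Chaining the interval survival probabilities: 0.959 × 0.744 × 0.632 × 0.262.
= 0.118144.

0.1181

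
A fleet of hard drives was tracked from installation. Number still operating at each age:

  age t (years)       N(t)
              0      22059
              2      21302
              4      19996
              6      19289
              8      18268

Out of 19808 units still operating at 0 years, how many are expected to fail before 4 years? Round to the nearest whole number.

The relevant probability is 1 − 19996/22059 = 0.093522.
Expected number = 19808 × 0.093522 = 1852.

1852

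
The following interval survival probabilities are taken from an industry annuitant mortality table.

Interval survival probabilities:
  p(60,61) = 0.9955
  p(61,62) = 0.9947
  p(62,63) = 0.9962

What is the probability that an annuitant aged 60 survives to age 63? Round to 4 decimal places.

Survival from 60 to 63 is the product of surviving each interval: 0.9955 × 0.9947 × 0.9962.
= 0.986461.

0.9865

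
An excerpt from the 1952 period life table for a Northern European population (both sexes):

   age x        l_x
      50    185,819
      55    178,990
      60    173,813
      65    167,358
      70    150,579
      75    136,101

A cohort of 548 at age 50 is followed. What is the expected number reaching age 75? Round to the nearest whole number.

The relevant probability is 136,101/185,819 = 0.732439.
Expected number = 548 × 0.732439 = 401.

401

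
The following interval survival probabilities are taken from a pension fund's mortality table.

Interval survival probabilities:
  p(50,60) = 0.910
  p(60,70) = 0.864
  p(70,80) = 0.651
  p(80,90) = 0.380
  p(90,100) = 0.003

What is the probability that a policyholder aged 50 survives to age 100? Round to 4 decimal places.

Chaining the interval survival probabilities: 0.910 × 0.864 × 0.651 × 0.380 × 0.003.
= 0.000584.

0.0006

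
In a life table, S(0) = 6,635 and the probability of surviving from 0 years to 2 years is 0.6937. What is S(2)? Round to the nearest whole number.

S(2) = S(0) × p = 6,635 × 0.6937 = 4603.

4603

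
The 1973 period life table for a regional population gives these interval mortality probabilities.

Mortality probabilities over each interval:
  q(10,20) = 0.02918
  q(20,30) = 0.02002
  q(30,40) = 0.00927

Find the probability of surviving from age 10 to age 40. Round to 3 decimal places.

0.943

The overall survival probability is (1 − 0.02918) × (1 − 0.02002) × (1 − 0.00927).
= 0.97082 × 0.97998 × 0.99073 = 0.942565.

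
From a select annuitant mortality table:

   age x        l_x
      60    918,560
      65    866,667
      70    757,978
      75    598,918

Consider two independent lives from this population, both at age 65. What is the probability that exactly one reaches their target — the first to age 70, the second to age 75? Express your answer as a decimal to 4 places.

p₁ = l_70/l_65 = 757,978/866,667 = 0.874590; p₂ = l_75/l_65 = 598,918/866,667 = 0.691059.
P(exactly one) = p₁(1−p₂) + (1−p₁)p₂ = 0.270197 + 0.086666 = 0.356862.

0.3569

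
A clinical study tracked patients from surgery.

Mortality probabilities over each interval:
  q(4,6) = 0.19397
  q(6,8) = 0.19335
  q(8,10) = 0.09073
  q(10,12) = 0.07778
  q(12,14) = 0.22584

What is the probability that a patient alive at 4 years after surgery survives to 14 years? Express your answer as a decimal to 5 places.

0.42208

P(survive 4→14) = (1 − 0.19397) × (1 − 0.19335) × (1 − 0.09073) × (1 − 0.07778) × (1 − 0.22584).
= 0.80603 × 0.80665 × 0.90927 × 0.92222 × 0.77416 = 0.422080.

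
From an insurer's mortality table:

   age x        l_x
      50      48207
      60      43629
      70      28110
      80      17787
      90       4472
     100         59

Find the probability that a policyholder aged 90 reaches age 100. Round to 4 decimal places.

0.0132

We want 10p90 = l_100/l_90.
The conditional survival probability is l_100/l_90 = 59/4472 = 0.013193.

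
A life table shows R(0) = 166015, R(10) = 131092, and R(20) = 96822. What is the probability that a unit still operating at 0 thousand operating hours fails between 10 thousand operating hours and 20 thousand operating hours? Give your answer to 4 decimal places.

This is the probability of reaching 10 but not 20, conditional on being operational at 0: (R(10) − R(20)) / R(0).
= (131092 − 96822) / 166015 = 34270 / 166015 = 0.206427.

0.2064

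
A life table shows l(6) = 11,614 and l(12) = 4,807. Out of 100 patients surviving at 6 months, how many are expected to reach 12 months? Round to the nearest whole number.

41

The relevant probability is 4,807/11,614 = 0.413897.
Expected number = 100 × 0.413897 = 41.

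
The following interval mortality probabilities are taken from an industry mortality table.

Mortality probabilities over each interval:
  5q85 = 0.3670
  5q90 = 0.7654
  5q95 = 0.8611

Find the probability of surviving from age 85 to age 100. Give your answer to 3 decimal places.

The overall survival probability is (1 − 0.3670) × (1 − 0.7654) × (1 − 0.8611).
= 0.6330 × 0.2346 × 0.1389 = 0.020627.

0.021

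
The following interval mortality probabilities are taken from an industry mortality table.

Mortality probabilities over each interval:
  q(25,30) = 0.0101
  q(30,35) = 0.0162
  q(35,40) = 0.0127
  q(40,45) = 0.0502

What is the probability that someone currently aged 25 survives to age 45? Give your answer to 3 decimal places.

Chaining the interval survival probabilities: (1 − 0.0101) × (1 − 0.0162) × (1 − 0.0127) × (1 − 0.0502).
= 0.9899 × 0.9838 × 0.9873 × 0.9498 = 0.913228.

0.913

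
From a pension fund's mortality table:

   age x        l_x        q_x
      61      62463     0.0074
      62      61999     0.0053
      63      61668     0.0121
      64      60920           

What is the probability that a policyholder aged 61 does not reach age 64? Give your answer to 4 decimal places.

P(die before 64 | alive at 61) = 1 − l_64/l_61 = 1 − 60920/62463 = (1543)/62463 = 0.024703.

0.0247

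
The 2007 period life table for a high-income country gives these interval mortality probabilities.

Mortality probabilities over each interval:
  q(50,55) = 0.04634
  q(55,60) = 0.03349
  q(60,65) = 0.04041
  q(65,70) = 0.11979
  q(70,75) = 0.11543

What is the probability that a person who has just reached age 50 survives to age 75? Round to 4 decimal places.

0.6887

Chaining the interval survival probabilities: (1 − 0.04634) × (1 − 0.03349) × (1 − 0.04041) × (1 − 0.11979) × (1 − 0.11543).
= 0.95366 × 0.96651 × 0.95959 × 0.88021 × 0.88457 = 0.688659.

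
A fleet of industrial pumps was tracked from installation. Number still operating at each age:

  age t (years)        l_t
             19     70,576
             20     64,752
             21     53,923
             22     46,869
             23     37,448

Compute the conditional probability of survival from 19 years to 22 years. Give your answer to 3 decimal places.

The conditional survival probability is l_22/l_19 = 46,869/70,576 = 0.664093.

0.664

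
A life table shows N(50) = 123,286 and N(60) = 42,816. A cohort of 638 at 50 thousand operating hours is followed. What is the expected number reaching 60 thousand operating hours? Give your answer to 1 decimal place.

221.6

The relevant probability is 42,816/123,286 = 0.347290.
Expected number = 638 × 0.347290 = 221.6.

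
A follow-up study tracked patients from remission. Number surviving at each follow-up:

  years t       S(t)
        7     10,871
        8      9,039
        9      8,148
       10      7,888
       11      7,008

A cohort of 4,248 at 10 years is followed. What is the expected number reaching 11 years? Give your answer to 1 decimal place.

3774.1

The relevant probability is 7,008/7,888 = 0.888438.
Expected number = 4,248 × 0.888438 = 3774.1.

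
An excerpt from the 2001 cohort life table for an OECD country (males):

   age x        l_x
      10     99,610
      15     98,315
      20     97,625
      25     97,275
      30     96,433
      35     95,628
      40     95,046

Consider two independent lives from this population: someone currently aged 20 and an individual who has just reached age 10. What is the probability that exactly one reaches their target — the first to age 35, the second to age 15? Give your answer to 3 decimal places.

p₁ = l_35/l_20 = 95,628/97,625 = 0.979544; p₂ = l_15/l_10 = 98,315/99,610 = 0.986999.
P(exactly one) = p₁(1−p₂) + (1−p₁)p₂ = 0.012735 + 0.020190 = 0.032925.

0.033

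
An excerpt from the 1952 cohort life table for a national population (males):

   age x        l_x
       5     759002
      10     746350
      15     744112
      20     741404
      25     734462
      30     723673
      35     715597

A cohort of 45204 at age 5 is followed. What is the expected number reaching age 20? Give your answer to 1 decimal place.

The relevant probability is 741404/759002 = 0.976814.
Expected number = 45204 × 0.976814 = 44155.9.

44155.9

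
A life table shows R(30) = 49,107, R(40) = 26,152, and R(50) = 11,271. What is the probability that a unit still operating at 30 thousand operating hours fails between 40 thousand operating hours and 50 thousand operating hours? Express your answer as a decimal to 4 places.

This is the probability of reaching 40 but not 50, conditional on being operational at 30: (R(40) − R(50)) / R(30).
= (26,152 − 11,271) / 49,107 = 14,881 / 49,107 = 0.303032.

0.3030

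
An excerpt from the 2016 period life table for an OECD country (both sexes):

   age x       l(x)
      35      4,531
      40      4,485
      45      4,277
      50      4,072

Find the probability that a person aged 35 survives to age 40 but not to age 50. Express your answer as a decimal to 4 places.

0.0911

This is the probability of reaching 40 but not 50, conditional on being alive at 35: (l(40) − l(50)) / l(35).
= (4,485 − 4,072) / 4,531 = 413 / 4,531 = 0.091150.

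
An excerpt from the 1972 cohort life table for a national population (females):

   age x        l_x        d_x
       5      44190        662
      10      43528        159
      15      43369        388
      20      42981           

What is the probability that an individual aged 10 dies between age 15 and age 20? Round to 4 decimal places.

We want 5|5q10 = (l_15 − l_20)/l_10.
This is the probability of reaching 15 but not 20, conditional on being alive at 10: (l_15 − l_20) / l_10.
= (43369 − 42981) / 43528 = 388 / 43528 = 0.008914.

0.0089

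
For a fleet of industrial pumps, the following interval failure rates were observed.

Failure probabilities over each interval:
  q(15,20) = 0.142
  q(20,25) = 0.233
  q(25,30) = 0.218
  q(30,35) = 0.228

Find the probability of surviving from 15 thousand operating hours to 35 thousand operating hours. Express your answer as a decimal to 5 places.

Chaining the interval survival probabilities: (1 − 0.142) × (1 − 0.233) × (1 − 0.218) × (1 − 0.228).
= 0.858 × 0.767 × 0.782 × 0.772 = 0.397289.

0.39729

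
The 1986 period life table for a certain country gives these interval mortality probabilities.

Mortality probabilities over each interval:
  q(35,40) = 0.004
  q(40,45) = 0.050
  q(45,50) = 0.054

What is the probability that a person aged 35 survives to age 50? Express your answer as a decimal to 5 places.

0.89511

The overall survival probability is (1 − 0.004) × (1 − 0.050) × (1 − 0.054).
= 0.996 × 0.950 × 0.946 = 0.895105.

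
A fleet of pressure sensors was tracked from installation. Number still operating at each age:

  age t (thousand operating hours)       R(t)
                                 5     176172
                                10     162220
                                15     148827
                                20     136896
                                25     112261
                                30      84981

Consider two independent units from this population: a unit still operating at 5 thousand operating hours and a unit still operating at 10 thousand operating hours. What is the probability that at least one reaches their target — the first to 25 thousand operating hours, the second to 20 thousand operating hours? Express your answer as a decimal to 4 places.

0.9434

p₁ = R(25)/R(5) = 112261/176172 = 0.637224; p₂ = R(20)/R(10) = 136896/162220 = 0.843891.
P(at least one) = 1 − (1−p₁)(1−p₂) = 1 − 0.362776 × 0.156109 = 0.943367.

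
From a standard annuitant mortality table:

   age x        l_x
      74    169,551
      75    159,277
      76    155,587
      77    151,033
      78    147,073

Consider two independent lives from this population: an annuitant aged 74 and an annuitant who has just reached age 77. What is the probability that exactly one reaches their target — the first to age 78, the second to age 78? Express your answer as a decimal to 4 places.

p₁ = l_78/l_74 = 147,073/169,551 = 0.867426; p₂ = l_78/l_77 = 147,073/151,033 = 0.973781.
P(exactly one) = p₁(1−p₂) + (1−p₁)p₂ = 0.022743 + 0.129098 = 0.151841.

0.1518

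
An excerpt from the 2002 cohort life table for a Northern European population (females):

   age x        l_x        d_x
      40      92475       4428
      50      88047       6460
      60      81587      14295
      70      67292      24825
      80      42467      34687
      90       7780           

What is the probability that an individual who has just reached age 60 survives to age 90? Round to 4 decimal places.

0.0954

We want 30p60 = l_90/l_60.
The conditional survival probability is l_90/l_60 = 7780/81587 = 0.095358.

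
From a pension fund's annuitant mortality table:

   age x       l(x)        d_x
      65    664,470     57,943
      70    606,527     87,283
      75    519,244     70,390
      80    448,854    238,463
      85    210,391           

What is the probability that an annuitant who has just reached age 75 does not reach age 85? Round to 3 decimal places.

P(die before 85 | alive at 75) = 1 − l(85)/l(75) = 1 − 210,391/519,244 = (308,853)/519,244 = 0.594813.

0.595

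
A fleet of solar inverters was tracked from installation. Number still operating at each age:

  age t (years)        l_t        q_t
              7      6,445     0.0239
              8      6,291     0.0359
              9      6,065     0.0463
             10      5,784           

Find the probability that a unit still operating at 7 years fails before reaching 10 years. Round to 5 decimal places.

P(fail before 10 | operational at 7) = 1 − l_10/l_7 = 1 − 5,784/6,445 = (661)/6,445 = 0.102560.

0.10256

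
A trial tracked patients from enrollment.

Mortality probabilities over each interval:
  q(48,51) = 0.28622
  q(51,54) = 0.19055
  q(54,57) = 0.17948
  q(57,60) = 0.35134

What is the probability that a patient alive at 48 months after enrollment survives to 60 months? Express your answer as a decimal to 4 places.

0.3075

P(survive 48→60) = (1 − 0.28622) × (1 − 0.19055) × (1 − 0.17948) × (1 − 0.35134).
= 0.71378 × 0.80945 × 0.82052 × 0.64866 = 0.307511.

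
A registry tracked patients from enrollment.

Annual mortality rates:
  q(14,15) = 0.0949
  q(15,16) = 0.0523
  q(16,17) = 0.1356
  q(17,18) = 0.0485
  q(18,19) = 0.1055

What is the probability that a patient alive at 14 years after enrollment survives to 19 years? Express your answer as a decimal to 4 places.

0.6311

The overall survival probability is (1 − 0.0949) × (1 − 0.0523) × (1 − 0.1356) × (1 − 0.0485) × (1 − 0.1055).
= 0.9051 × 0.9477 × 0.8644 × 0.9515 × 0.8945 = 0.631061.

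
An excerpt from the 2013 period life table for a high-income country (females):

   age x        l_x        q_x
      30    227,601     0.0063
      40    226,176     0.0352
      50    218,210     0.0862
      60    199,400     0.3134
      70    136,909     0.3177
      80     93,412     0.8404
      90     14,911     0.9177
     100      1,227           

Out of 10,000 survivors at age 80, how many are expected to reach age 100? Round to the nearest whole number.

131

The relevant probability is 1,227/93,412 = 0.013135.
Expected number = 10,000 × 0.013135 = 131.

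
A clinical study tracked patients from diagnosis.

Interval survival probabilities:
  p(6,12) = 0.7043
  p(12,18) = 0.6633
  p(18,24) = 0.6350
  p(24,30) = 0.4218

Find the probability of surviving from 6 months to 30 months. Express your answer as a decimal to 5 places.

Chaining the interval survival probabilities: 0.7043 × 0.6633 × 0.6350 × 0.4218.
= 0.125126.

0.12513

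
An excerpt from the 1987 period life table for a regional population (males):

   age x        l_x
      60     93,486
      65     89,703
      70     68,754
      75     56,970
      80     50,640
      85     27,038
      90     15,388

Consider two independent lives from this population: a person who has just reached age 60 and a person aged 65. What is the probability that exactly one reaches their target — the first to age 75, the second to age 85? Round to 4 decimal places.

0.5434

p₁ = l_75/l_60 = 56,970/93,486 = 0.609396; p₂ = l_85/l_65 = 27,038/89,703 = 0.301417.
P(exactly one) = p₁(1−p₂) + (1−p₁)p₂ = 0.425714 + 0.117735 = 0.543448.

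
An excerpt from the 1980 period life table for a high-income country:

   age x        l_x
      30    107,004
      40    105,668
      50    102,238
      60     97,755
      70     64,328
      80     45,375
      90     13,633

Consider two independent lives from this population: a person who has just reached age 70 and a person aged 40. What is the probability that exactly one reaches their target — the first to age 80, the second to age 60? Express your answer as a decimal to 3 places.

0.325

p₁ = l_80/l_70 = 45,375/64,328 = 0.705369; p₂ = l_60/l_40 = 97,755/105,668 = 0.925115.
P(exactly one) = p₁(1−p₂) + (1−p₁)p₂ = 0.052822 + 0.272568 = 0.325389.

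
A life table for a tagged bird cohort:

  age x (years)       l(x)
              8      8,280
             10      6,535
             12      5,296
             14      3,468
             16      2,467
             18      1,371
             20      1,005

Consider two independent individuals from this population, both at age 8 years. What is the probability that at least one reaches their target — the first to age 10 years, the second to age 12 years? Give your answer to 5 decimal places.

0.92405

p₁ = l(10)/l(8) = 6,535/8,280 = 0.789251; p₂ = l(12)/l(8) = 5,296/8,280 = 0.639614.
P(at least one) = 1 − (1−p₁)(1−p₂) = 1 − 0.210749 × 0.360386 = 0.924049.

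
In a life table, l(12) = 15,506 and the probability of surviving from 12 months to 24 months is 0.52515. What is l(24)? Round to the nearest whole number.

8143

l(24) = l(12) × p = 15,506 × 0.52515 = 8143.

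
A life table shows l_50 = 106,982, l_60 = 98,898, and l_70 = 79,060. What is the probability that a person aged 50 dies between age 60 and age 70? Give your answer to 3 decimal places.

0.185

We want 10|10q50 = (l_60 − l_70)/l_50.
This is the probability of reaching 60 but not 70, conditional on being alive at 50: (l_60 − l_70) / l_50.
= (98,898 − 79,060) / 106,982 = 19,838 / 106,982 = 0.185433.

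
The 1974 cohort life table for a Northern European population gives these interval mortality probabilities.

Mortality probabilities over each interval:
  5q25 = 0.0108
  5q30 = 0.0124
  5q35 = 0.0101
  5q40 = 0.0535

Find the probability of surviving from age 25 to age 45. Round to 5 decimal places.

Survival from 25 to 45 is the product of surviving each interval: (1 − 0.0108) × (1 − 0.0124) × (1 − 0.0101) × (1 − 0.0535).
= 0.9892 × 0.9876 × 0.9899 × 0.9465 = 0.915329.

0.91533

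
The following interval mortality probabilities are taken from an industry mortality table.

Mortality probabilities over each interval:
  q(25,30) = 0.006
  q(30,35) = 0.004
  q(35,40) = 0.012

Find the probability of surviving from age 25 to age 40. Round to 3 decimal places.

0.978

P(survive 25→40) = (1 − 0.006) × (1 − 0.004) × (1 − 0.012).
= 0.994 × 0.996 × 0.988 = 0.978144.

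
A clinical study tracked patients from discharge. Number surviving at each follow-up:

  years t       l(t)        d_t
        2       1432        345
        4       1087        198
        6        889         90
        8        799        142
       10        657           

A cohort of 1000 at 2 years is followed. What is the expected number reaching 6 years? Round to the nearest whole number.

The relevant probability is 889/1432 = 0.620810.
Expected number = 1000 × 0.620810 = 621.

621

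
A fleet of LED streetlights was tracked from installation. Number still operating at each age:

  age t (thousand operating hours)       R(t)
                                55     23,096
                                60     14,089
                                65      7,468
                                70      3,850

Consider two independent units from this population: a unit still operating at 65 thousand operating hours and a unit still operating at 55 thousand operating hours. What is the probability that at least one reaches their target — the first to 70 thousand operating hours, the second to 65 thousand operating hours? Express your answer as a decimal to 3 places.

p₁ = R(70)/R(65) = 3,850/7,468 = 0.515533; p₂ = R(65)/R(55) = 7,468/23,096 = 0.323346.
P(at least one) = 1 − (1−p₁)(1−p₂) = 1 − 0.484467 × 0.676654 = 0.672183.

0.672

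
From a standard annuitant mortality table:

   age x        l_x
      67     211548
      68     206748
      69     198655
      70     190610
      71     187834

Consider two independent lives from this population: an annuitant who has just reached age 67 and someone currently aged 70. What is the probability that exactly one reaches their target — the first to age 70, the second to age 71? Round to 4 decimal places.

p₁ = l_70/l_67 = 190610/211548 = 0.901025; p₂ = l_71/l_70 = 187834/190610 = 0.985436.
P(exactly one) = p₁(1−p₂) + (1−p₁)p₂ = 0.013123 + 0.097534 = 0.110656.

0.1107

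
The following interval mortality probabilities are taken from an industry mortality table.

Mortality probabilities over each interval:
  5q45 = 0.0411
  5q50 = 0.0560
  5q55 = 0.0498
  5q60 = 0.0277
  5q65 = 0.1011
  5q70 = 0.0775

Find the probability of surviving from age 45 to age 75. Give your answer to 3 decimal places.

0.693

30p45 = (1 − 0.0411) × (1 − 0.0560) × (1 − 0.0498) × (1 − 0.0277) × (1 − 0.1011) × (1 − 0.0775).
= 0.9589 × 0.9440 × 0.9502 × 0.9723 × 0.8989 × 0.9225 = 0.693487.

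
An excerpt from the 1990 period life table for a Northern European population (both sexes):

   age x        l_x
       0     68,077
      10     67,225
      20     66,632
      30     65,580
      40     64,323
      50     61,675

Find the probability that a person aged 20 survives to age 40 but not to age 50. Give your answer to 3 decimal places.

0.040

We want 20|10q20 = (l_40 − l_50)/l_20.
This is the probability of reaching 40 but not 50, conditional on being alive at 20: (l_40 − l_50) / l_20.
= (64,323 − 61,675) / 66,632 = 2,648 / 66,632 = 0.039741.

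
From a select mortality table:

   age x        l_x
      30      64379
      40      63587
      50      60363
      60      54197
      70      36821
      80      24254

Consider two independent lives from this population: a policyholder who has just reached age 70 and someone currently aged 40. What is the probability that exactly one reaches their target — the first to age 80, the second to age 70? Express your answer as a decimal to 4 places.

p₁ = l_80/l_70 = 24254/36821 = 0.658700; p₂ = l_70/l_40 = 36821/63587 = 0.579065.
P(exactly one) = p₁(1−p₂) + (1−p₁)p₂ = 0.277270 + 0.197635 = 0.474905.

0.4749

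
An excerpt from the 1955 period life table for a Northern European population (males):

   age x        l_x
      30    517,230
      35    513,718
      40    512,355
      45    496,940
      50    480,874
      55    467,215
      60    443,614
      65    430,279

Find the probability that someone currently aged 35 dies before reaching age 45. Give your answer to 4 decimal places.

0.0327

P(die before 45 | alive at 35) = 1 − l_45/l_35 = 1 − 496,940/513,718 = (16,778)/513,718 = 0.032660.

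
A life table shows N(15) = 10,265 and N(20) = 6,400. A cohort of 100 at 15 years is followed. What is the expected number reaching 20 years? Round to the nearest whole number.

62

The relevant probability is 6,400/10,265 = 0.623478.
Expected number = 100 × 0.623478 = 62.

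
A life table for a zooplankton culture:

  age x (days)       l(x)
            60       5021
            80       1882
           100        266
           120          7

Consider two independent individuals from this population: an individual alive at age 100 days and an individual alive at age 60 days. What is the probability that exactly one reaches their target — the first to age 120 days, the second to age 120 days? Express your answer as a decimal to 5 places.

0.02764

p₁ = l(120)/l(100) = 7/266 = 0.026316; p₂ = l(120)/l(60) = 7/5021 = 0.001394.
P(exactly one) = p₁(1−p₂) + (1−p₁)p₂ = 0.026279 + 0.001357 = 0.027637.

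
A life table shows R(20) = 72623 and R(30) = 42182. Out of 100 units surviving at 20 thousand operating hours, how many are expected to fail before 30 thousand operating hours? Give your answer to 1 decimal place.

41.9

The relevant probability is 1 − 42182/72623 = 0.419165.
Expected number = 100 × 0.419165 = 41.9.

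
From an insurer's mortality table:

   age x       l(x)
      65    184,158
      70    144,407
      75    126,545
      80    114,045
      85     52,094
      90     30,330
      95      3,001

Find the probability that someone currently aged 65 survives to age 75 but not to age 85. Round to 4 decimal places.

0.4043

This is the probability of reaching 75 but not 85, conditional on being alive at 65: (l(75) − l(85)) / l(65).
= (126,545 − 52,094) / 184,158 = 74,451 / 184,158 = 0.404278.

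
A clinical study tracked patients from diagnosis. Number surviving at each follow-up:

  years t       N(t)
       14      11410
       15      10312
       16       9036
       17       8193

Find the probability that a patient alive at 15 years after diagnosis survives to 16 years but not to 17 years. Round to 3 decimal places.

This is the probability of reaching 16 but not 17, conditional on being alive at 15: (N(16) − N(17)) / N(15).
= (9036 − 8193) / 10312 = 843 / 10312 = 0.081749.

0.082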